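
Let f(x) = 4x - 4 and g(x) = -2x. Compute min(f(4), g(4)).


f(4) = 12
g(4) = -8
min = -8

-8


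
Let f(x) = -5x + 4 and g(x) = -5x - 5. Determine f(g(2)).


g(2) = -15
f(-15) = 79

79


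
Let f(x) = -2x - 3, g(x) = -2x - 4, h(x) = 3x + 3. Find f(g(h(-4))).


h(-4) = -9
g(-9) = 14
f(14) = -31

-31


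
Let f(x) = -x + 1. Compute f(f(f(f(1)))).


f(1) = 0
f(0) = 1
f(1) = 0
f(0) = 1

1


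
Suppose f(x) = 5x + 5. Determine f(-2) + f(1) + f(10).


f(-2) = -5
f(1) = 10
f(10) = 55
Sum = 60

60


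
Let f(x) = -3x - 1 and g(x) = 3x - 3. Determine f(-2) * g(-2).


f(-2) = 5
g(-2) = -9
Product = -45

-45


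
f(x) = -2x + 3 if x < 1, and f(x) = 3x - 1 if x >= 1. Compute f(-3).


-3 satisfies x < 1
f(-3) = 9

9


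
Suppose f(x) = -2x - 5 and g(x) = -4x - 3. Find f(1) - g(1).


f(1) = -7
g(1) = -7
Difference = 0

0


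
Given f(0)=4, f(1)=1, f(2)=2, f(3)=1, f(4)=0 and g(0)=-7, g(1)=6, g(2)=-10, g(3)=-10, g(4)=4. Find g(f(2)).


f(2) = 2
g(2) = -10

-10


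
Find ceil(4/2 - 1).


4/2 = 2
2 - 1 = 1
ceil(1) = 1

1


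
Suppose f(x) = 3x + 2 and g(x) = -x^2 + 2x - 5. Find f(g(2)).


g(2) = -5
f(-5) = -13

-13


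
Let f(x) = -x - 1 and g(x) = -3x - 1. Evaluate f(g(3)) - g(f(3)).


f(g(3)) = 9
g(f(3)) = 11
Difference = -2

-2


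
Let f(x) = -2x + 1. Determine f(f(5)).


f(5) = -9
f(-9) = 19

19


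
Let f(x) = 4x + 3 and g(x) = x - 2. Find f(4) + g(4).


21


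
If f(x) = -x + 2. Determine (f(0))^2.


f(0) = 2
(2)^2 = 4

4


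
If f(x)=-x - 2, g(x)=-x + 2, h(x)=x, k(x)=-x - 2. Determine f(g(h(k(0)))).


k(0) = -2
h(-2) = -2
g(-2) = 4
f(4) = -6

-6


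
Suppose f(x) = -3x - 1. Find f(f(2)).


f(2) = -7
f(-7) = 20

20


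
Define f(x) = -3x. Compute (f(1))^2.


f(1) = -3
(-3)^2 = 9

9


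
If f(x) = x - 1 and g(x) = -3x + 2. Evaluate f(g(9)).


g(9) = -25
f(-25) = -26

-26


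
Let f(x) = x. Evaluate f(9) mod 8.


f(9) = 9
9 mod 8 = 1

1


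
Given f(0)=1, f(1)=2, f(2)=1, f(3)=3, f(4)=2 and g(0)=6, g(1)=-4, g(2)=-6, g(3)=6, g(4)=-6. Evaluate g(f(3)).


f(3) = 3
g(3) = 6

6


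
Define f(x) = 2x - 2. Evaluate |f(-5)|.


f(-5) = -12
|-12| = 12

12


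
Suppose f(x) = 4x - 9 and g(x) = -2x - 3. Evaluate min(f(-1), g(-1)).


f(-1) = -13
g(-1) = -1
min = -13

-13


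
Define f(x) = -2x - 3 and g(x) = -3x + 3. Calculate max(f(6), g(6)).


-15


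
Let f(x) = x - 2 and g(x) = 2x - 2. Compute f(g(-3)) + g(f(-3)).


f(g(-3)) = -10
g(f(-3)) = -12
Sum = -22

-22


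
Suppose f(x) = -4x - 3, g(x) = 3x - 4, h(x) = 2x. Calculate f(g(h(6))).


h(6) = 12
g(12) = 32
f(32) = -131

-131


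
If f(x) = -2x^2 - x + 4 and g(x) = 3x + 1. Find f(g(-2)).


g(-2) = -5
f(-5) = (-2)*(-5)^2 - 1*(-5) + 4 = -41

-41


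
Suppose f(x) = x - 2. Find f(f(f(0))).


f(0) = -2
f(-2) = -4
f(-4) = -6

-6


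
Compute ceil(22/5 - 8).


22/5 = 4.4
4.4 - 8 = -3.6
ceil(-3.6) = -3

-3


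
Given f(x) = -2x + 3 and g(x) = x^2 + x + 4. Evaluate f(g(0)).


g(0) = 4
f(4) = -5

-5


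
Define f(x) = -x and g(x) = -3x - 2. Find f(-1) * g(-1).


f(-1) = 1
g(-1) = 1
Product = 1

1


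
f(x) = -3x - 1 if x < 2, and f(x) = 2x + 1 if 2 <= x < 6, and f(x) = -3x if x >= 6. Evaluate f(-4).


-4 satisfies x < 2
f(-4) = 11

11


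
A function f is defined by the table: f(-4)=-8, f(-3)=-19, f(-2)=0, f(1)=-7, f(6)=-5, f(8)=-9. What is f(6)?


Reading from the table at x = 6

-5


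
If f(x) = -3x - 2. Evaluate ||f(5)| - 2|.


15


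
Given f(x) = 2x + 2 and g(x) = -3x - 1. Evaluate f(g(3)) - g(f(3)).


f(g(3)) = -18
g(f(3)) = -25
Difference = 7

7


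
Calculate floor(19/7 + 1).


3


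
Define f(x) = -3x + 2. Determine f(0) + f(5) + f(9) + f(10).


f(0) = 2
f(5) = -13
f(9) = -25
f(10) = -28
Sum = -64

-64


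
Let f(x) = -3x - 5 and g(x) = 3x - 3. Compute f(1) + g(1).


-8


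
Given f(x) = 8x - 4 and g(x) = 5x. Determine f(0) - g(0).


f(0) = -4
g(0) = 0
Difference = -4

-4


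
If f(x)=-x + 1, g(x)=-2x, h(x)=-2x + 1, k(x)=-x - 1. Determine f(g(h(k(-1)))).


k(-1) = 0
h(0) = 1
g(1) = -2
f(-2) = 3

3


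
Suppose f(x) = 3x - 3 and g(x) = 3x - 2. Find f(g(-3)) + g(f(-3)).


f(g(-3)) = -36
g(f(-3)) = -38
Sum = -74

-74


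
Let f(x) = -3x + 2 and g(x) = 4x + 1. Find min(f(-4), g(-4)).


f(-4) = 14
g(-4) = -15
min = -15

-15


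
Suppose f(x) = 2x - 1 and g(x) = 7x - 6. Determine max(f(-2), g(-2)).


f(-2) = -5
g(-2) = -20
max = -5

-5


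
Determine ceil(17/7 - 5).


17/7 = 2.4286
2.4286 - 5 = -2.5714
ceil(-2.5714) = -2

-2


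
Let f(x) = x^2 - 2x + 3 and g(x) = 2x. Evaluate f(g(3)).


g(3) = 6
f(6) = 1*(6)^2 - 2*(6) + 3 = 27

27


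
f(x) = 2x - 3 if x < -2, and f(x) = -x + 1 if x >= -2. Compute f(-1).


-1 satisfies x >= -2
f(-1) = 2

2


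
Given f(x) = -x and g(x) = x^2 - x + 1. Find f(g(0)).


-1


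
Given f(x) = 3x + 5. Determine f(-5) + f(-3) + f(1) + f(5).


f(-5) = -10
f(-3) = -4
f(1) = 8
f(5) = 20
Sum = 14

14


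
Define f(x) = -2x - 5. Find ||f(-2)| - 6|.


f(-2) = -1
|-1| = 1
|1 - 6| = 5

5


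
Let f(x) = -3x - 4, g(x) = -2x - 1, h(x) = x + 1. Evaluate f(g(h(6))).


41


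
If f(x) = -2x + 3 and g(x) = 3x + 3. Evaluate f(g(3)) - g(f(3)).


-15


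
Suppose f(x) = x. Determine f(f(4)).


f(4) = 4
f(4) = 4

4


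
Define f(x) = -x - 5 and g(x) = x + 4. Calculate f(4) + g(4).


f(4) = -9
g(4) = 8
Sum = -1

-1


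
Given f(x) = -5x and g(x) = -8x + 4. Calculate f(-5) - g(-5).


f(-5) = 25
g(-5) = 44
Difference = -19

-19


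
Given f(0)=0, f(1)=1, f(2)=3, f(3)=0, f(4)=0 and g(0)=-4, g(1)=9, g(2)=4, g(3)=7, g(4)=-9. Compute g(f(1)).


f(1) = 1
g(1) = 9

9


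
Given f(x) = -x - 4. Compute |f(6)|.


f(6) = -10
|-10| = 10

10


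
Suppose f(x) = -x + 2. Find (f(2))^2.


0


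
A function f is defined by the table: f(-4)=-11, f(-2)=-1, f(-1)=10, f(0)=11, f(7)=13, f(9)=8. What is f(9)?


8


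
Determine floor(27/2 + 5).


18


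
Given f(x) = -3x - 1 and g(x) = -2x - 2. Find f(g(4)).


g(4) = -10
f(-10) = 29

29


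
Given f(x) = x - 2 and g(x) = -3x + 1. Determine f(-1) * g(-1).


f(-1) = -3
g(-1) = 4
Product = -12

-12


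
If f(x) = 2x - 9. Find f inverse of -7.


Solve 2x - 9 = -7
x = (-7 + 9) / 2 = 1

1


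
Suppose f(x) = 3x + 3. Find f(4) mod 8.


f(4) = 15
15 mod 8 = 7

7


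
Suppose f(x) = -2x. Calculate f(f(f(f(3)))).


f(3) = -6
f(-6) = 12
f(12) = -24
f(-24) = 48

48


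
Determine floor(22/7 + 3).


6


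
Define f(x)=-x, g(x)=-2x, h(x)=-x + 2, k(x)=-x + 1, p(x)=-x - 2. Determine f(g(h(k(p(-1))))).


p(-1) = -1
k(-1) = 2
h(2) = 0
g(0) = 0
f(0) = 0

0


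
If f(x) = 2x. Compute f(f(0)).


0


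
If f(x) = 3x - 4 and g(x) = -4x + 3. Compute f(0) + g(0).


f(0) = -4
g(0) = 3
Sum = -1

-1


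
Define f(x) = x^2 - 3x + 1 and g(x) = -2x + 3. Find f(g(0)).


1


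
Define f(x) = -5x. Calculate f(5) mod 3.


f(5) = -25
-25 mod 3 = 2

2


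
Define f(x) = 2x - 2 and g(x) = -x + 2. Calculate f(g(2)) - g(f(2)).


f(g(2)) = -2
g(f(2)) = 0
Difference = -2

-2


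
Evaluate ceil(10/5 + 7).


10/5 = 2
2 + 7 = 9
ceil(9) = 9

9


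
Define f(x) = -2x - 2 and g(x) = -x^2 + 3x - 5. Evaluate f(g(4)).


g(4) = -9
f(-9) = 16

16


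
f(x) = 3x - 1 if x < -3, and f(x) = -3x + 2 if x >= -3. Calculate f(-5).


-5 satisfies x < -3
f(-5) = -16

-16


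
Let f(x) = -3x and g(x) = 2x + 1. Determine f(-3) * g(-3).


f(-3) = 9
g(-3) = -5
Product = -45

-45


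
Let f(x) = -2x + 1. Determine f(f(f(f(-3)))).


f(-3) = 7
f(7) = -13
f(-13) = 27
f(27) = -53

-53


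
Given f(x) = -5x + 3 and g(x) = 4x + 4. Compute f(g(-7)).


g(-7) = -24
f(-24) = 123

123


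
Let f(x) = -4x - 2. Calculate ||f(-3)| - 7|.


f(-3) = 10
|10| = 10
|10 - 7| = 3

3


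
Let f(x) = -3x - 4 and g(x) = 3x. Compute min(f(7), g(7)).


f(7) = -25
g(7) = 21
min = -25

-25


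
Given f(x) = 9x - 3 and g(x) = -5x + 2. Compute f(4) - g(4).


f(4) = 33
g(4) = -18
Difference = 51

51


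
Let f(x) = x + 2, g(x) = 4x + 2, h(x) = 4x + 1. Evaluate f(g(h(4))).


h(4) = 17
g(17) = 70
f(70) = 72

72


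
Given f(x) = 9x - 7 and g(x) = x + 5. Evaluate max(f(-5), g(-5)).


f(-5) = -52
g(-5) = 0
max = 0

0


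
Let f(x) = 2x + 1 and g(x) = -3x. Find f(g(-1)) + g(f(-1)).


10


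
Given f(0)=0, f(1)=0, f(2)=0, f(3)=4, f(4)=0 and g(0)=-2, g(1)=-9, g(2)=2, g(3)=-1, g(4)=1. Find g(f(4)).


f(4) = 0
g(0) = -2

-2


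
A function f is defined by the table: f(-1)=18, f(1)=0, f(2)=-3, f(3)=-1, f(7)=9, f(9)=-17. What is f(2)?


Reading from the table at x = 2

-3


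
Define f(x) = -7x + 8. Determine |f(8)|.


f(8) = -48
|-48| = 48

48


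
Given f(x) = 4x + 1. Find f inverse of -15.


Solve 4x + 1 = -15
x = (-15 - 1) / 4 = -4

-4


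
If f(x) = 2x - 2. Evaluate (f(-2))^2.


f(-2) = -6
(-6)^2 = 36

36


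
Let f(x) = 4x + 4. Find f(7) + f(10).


f(7) = 32
f(10) = 44
Sum = 76

76


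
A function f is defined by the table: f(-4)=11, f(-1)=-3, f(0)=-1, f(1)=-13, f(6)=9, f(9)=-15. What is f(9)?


-15


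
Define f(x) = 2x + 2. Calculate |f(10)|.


f(10) = 22
|22| = 22

22


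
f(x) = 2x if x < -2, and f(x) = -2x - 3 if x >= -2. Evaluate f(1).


1 satisfies x >= -2
f(1) = -5

-5


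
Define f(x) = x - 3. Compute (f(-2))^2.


f(-2) = -5
(-5)^2 = 25

25


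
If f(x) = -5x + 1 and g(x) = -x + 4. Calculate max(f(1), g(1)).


3


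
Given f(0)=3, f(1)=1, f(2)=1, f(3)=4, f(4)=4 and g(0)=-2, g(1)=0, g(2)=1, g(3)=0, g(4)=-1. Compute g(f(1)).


f(1) = 1
g(1) = 0

0


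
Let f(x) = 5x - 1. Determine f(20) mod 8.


f(20) = 99
99 mod 8 = 3

3


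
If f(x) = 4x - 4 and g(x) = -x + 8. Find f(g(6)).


g(6) = 2
f(2) = 4

4


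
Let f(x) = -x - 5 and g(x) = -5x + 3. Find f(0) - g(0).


f(0) = -5
g(0) = 3
Difference = -8

-8


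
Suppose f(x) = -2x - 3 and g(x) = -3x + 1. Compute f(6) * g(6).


255


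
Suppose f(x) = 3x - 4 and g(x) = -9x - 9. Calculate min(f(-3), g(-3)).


f(-3) = -13
g(-3) = 18
min = -13

-13


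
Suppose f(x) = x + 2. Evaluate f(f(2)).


6


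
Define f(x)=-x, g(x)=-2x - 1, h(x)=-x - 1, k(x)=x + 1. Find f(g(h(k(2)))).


k(2) = 3
h(3) = -4
g(-4) = 7
f(7) = -7

-7


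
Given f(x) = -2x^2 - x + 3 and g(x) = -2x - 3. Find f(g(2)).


g(2) = -7
f(-7) = (-2)*(-7)^2 - 1*(-7) + 3 = -88

-88


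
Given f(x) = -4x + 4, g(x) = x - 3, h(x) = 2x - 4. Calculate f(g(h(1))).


h(1) = -2
g(-2) = -5
f(-5) = 24

24


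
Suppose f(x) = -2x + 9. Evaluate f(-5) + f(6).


16


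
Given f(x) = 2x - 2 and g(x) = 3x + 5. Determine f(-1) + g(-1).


f(-1) = -4
g(-1) = 2
Sum = -2

-2


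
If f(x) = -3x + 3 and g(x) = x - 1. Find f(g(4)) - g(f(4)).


4


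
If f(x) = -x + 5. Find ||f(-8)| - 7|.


6


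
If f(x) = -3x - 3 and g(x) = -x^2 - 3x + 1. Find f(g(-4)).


g(-4) = -3
f(-3) = 6

6


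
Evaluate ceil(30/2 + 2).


30/2 = 15
15 + 2 = 17
ceil(17) = 17

17


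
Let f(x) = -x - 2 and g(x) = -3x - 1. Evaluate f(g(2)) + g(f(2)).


f(g(2)) = 5
g(f(2)) = 11
Sum = 16

16


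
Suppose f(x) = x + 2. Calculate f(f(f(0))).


6


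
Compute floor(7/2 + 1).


7/2 = 3.5
3.5 + 1 = 4.5
floor(4.5) = 4

4


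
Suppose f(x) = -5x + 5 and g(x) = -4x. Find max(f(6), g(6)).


-24


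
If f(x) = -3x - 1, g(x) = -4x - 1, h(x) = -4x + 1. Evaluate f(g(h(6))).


h(6) = -23
g(-23) = 91
f(91) = -274

-274


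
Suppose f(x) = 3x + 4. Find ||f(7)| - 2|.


f(7) = 25
|25| = 25
|25 - 2| = 23

23


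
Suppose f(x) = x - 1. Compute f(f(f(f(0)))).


f(0) = -1
f(-1) = -2
f(-2) = -3
f(-3) = -4

-4


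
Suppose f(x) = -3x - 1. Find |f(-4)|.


f(-4) = 11
|11| = 11

11


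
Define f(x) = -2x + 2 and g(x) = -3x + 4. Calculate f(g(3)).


g(3) = -5
f(-5) = 12

12


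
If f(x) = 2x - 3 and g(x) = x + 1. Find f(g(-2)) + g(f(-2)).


f(g(-2)) = -5
g(f(-2)) = -6
Sum = -11

-11


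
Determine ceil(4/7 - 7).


4/7 = 0.5714
0.5714 - 7 = -6.4286
ceil(-6.4286) = -6

-6


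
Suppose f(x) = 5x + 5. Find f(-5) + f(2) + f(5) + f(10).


f(-5) = -20
f(2) = 15
f(5) = 30
f(10) = 55
Sum = 80

80


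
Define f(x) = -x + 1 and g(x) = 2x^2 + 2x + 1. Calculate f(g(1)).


g(1) = 5
f(5) = -4

-4


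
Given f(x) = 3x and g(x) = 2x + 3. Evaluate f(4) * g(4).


f(4) = 12
g(4) = 11
Product = 132

132


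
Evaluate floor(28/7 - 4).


0


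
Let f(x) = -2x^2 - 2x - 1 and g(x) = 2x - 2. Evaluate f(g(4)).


g(4) = 6
f(6) = (-2)*(6)^2 - 2*(6) - 1 = -85

-85


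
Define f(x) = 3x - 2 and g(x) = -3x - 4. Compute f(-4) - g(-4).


f(-4) = -14
g(-4) = 8
Difference = -22

-22


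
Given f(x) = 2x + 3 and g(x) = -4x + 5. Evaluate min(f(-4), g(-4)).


f(-4) = -5
g(-4) = 21
min = -5

-5


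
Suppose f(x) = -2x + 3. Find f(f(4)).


f(4) = -5
f(-5) = 13

13


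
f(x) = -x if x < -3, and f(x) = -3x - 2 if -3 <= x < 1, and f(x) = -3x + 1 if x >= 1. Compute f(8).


8 satisfies x >= 1
f(8) = -23

-23


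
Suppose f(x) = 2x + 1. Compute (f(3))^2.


f(3) = 7
(7)^2 = 49

49


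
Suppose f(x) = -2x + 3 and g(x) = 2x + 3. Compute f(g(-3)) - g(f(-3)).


-12


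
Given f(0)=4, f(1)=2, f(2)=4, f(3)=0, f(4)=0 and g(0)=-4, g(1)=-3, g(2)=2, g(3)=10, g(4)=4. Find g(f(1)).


2


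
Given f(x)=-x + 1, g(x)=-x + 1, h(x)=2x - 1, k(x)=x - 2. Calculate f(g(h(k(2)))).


k(2) = 0
h(0) = -1
g(-1) = 2
f(2) = -1

-1


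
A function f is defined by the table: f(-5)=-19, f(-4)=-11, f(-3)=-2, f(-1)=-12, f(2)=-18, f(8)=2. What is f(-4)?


Reading from the table at x = -4

-11


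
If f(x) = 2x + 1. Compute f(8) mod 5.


f(8) = 17
17 mod 5 = 2

2


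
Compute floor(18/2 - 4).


18/2 = 9
9 - 4 = 5
floor(5) = 5

5


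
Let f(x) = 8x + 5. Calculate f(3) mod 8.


f(3) = 29
29 mod 8 = 5

5


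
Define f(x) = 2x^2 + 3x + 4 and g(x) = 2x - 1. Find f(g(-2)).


g(-2) = -5
f(-5) = 2*(-5)^2 + 3*(-5) + 4 = 39

39


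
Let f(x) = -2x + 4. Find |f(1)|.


f(1) = 2
|2| = 2

2


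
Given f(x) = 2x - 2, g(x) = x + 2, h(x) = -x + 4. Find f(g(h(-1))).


h(-1) = 5
g(5) = 7
f(7) = 12

12


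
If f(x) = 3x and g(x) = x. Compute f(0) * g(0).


f(0) = 0
g(0) = 0
Product = 0

0


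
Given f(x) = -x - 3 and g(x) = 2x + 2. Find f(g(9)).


-23


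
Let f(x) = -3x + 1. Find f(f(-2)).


-20


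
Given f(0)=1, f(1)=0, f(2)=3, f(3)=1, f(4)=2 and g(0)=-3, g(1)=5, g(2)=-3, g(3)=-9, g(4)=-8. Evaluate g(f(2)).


f(2) = 3
g(3) = -9

-9


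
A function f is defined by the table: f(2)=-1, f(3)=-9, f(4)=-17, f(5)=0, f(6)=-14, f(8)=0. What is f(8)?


Reading from the table at x = 8

0


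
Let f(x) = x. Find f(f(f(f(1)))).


1


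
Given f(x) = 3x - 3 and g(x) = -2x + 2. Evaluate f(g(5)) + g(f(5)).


f(g(5)) = -27
g(f(5)) = -22
Sum = -49

-49


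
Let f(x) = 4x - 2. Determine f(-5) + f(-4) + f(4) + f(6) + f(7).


f(-5) = -22
f(-4) = -18
f(4) = 14
f(6) = 22
f(7) = 26
Sum = 22

22


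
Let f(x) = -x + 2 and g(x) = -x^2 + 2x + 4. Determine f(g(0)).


g(0) = 4
f(4) = -2

-2


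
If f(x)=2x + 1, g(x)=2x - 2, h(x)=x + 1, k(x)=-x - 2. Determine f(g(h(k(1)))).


-11


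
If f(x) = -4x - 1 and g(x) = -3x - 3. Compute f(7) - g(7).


f(7) = -29
g(7) = -24
Difference = -5

-5


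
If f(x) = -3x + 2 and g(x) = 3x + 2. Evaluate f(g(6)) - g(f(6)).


f(g(6)) = -58
g(f(6)) = -46
Difference = -12

-12


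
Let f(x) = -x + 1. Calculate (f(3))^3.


f(3) = -2
(-2)^3 = -8

-8


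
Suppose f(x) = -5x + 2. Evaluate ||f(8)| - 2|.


f(8) = -38
|-38| = 38
|38 - 2| = 36

36


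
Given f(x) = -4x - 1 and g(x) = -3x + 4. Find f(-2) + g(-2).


f(-2) = 7
g(-2) = 10
Sum = 17

17


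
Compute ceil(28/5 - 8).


28/5 = 5.6
5.6 - 8 = -2.4
ceil(-2.4) = -2

-2


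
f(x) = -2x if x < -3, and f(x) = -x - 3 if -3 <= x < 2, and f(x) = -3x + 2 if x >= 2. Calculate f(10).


-28


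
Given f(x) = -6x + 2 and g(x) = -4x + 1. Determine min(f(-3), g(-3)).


f(-3) = 20
g(-3) = 13
min = 13

13


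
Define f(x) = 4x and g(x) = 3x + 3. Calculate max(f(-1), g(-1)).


f(-1) = -4
g(-1) = 0
max = 0

0


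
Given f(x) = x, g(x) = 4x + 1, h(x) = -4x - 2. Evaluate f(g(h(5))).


h(5) = -22
g(-22) = -87
f(-87) = -87

-87


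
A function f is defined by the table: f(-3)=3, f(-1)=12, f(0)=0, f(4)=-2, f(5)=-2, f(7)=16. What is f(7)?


Reading from the table at x = 7

16


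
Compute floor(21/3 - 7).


21/3 = 7
7 - 7 = 0
floor(0) = 0

0


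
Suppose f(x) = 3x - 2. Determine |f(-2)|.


f(-2) = -8
|-8| = 8

8


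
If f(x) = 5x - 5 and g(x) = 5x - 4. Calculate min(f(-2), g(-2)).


f(-2) = -15
g(-2) = -14
min = -15

-15


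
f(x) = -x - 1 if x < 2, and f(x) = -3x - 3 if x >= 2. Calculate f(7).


7 satisfies x >= 2
f(7) = -24

-24


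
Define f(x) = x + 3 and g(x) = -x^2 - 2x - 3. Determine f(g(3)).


g(3) = -18
f(-18) = -15

-15


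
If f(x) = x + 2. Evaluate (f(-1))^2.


f(-1) = 1
(1)^2 = 1

1


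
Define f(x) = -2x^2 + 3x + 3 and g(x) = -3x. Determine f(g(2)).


g(2) = -6
f(-6) = (-2)*(-6)^2 + 3*(-6) + 3 = -87

-87


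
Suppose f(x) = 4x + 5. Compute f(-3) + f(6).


f(-3) = -7
f(6) = 29
Sum = 22

22


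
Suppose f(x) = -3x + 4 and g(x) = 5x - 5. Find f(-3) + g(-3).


f(-3) = 13
g(-3) = -20
Sum = -7

-7


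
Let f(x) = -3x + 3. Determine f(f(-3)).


f(-3) = 12
f(12) = -33

-33


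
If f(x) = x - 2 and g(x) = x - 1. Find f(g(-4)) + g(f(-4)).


f(g(-4)) = -7
g(f(-4)) = -7
Sum = -14

-14


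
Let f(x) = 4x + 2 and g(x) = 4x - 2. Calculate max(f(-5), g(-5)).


f(-5) = -18
g(-5) = -22
max = -18

-18


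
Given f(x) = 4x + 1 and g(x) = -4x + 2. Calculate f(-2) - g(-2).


f(-2) = -7
g(-2) = 10
Difference = -17

-17


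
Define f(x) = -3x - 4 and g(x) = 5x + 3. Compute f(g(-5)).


g(-5) = -22
f(-22) = 62

62


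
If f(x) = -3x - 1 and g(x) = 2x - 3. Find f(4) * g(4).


f(4) = -13
g(4) = 5
Product = -65

-65


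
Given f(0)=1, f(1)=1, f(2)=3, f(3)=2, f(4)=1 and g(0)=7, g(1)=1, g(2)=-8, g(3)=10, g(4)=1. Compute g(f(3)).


f(3) = 2
g(2) = -8

-8


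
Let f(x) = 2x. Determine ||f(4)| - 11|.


f(4) = 8
|8| = 8
|8 - 11| = 3

3


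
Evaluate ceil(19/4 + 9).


19/4 = 4.75
4.75 + 9 = 13.75
ceil(13.75) = 14

14


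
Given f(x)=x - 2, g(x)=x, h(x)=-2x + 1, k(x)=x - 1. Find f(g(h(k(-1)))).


3


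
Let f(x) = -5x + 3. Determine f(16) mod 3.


f(16) = -77
-77 mod 3 = 1

1


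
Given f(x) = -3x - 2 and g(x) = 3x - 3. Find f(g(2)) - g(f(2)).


16


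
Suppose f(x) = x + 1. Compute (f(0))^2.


1


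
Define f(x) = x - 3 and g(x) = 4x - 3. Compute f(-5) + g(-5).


f(-5) = -8
g(-5) = -23
Sum = -31

-31


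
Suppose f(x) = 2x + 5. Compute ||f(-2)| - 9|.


f(-2) = 1
|1| = 1
|1 - 9| = 8

8


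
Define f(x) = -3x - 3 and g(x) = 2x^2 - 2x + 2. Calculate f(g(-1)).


g(-1) = 6
f(6) = -21

-21


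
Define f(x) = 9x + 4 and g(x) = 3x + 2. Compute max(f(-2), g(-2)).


-4


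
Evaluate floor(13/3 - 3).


13/3 = 4.3333
4.3333 - 3 = 1.3333
floor(1.3333) = 1

1


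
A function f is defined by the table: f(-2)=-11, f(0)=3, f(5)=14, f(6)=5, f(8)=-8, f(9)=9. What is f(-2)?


Reading from the table at x = -2

-11


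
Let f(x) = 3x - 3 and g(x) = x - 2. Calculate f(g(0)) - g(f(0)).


-4


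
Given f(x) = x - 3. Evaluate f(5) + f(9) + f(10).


f(5) = 2
f(9) = 6
f(10) = 7
Sum = 15

15


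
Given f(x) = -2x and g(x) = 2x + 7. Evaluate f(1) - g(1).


f(1) = -2
g(1) = 9
Difference = -11

-11


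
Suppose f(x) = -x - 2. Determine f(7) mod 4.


f(7) = -9
-9 mod 4 = 3

3


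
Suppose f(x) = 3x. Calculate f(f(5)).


f(5) = 15
f(15) = 45

45


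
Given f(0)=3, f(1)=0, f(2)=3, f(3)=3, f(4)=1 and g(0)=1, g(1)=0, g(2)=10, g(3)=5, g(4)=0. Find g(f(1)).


1


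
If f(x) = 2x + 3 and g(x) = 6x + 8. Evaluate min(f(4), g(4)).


f(4) = 11
g(4) = 32
min = 11

11


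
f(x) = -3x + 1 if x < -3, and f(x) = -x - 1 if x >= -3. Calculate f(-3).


-3 satisfies x >= -3
f(-3) = 2

2


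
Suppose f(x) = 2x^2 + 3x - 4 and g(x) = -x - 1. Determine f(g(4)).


g(4) = -5
f(-5) = 2*(-5)^2 + 3*(-5) - 4 = 31

31


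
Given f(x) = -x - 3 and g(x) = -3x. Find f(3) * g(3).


f(3) = -6
g(3) = -9
Product = 54

54


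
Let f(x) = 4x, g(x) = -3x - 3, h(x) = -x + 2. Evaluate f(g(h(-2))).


h(-2) = 4
g(4) = -15
f(-15) = -60

-60


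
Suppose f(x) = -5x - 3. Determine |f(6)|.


f(6) = -33
|-33| = 33

33


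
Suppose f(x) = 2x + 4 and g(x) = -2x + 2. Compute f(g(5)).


g(5) = -8
f(-8) = -12

-12


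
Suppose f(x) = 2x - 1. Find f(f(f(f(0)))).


-15


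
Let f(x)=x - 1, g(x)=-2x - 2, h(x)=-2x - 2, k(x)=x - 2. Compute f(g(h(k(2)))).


k(2) = 0
h(0) = -2
g(-2) = 2
f(2) = 1

1


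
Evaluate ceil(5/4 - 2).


5/4 = 1.25
1.25 - 2 = -0.75
ceil(-0.75) = 0

0


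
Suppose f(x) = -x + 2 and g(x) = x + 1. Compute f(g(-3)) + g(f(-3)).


10


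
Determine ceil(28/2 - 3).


28/2 = 14
14 - 3 = 11
ceil(11) = 11

11


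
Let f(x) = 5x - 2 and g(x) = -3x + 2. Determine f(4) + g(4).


f(4) = 18
g(4) = -10
Sum = 8

8


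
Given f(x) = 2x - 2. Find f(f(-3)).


f(-3) = -8
f(-8) = -18

-18


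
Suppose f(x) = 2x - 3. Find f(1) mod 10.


f(1) = -1
-1 mod 10 = 9

9


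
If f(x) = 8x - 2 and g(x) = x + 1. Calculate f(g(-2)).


g(-2) = -1
f(-1) = -10

-10


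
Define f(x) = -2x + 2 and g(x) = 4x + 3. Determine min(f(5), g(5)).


f(5) = -8
g(5) = 23
min = -8

-8


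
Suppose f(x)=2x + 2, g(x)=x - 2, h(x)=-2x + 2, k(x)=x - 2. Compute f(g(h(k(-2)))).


k(-2) = -4
h(-4) = 10
g(10) = 8
f(8) = 18

18


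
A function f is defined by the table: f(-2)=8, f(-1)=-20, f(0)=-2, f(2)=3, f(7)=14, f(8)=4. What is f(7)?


14


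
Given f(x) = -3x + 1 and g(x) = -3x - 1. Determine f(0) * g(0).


f(0) = 1
g(0) = -1
Product = -1

-1


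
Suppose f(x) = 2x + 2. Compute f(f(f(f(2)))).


f(2) = 6
f(6) = 14
f(14) = 30
f(30) = 62

62


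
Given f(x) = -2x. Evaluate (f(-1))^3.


8


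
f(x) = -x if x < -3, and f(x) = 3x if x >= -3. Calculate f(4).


4 satisfies x >= -3
f(4) = 12

12


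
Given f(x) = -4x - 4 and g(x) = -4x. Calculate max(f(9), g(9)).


f(9) = -40
g(9) = -36
max = -36

-36


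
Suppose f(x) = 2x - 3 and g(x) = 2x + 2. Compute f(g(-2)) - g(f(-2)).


f(g(-2)) = -7
g(f(-2)) = -12
Difference = 5

5


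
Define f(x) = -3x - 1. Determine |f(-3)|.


8


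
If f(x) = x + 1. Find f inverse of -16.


Solve x + 1 = -16
x = (-16 - 1) / 1 = -17

-17


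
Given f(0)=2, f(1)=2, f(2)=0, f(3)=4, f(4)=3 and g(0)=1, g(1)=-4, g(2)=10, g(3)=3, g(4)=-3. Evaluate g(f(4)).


f(4) = 3
g(3) = 3

3


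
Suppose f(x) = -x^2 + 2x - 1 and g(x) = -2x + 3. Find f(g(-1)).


g(-1) = 5
f(5) = (-1)*(5)^2 + 2*(5) - 1 = -16

-16


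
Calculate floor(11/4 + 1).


11/4 = 2.75
2.75 + 1 = 3.75
floor(3.75) = 3

3


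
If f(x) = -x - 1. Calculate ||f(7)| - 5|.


3


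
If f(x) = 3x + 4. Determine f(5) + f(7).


f(5) = 19
f(7) = 25
Sum = 44

44


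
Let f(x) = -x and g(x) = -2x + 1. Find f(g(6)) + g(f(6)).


24


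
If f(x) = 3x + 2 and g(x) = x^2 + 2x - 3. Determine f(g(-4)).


g(-4) = 5
f(5) = 17

17


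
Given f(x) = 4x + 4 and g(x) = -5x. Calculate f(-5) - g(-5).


f(-5) = -16
g(-5) = 25
Difference = -41

-41


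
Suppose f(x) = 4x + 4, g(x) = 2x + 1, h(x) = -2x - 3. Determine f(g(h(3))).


-64


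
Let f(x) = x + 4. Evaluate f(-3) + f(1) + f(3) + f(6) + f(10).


f(-3) = 1
f(1) = 5
f(3) = 7
f(6) = 10
f(10) = 14
Sum = 37

37


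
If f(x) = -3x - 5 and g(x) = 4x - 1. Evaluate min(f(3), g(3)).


f(3) = -14
g(3) = 11
min = -14

-14


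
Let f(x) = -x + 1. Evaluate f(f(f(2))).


-1


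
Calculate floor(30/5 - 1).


30/5 = 6
6 - 1 = 5
floor(5) = 5

5


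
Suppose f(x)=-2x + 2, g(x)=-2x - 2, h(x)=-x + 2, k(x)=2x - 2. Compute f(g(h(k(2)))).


k(2) = 2
h(2) = 0
g(0) = -2
f(-2) = 6

6


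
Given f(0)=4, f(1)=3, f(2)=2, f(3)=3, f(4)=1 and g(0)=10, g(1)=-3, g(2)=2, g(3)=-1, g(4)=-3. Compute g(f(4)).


f(4) = 1
g(1) = -3

-3


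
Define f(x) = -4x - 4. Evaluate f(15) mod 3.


f(15) = -64
-64 mod 3 = 2

2


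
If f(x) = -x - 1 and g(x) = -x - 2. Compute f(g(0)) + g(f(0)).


f(g(0)) = 1
g(f(0)) = -1
Sum = 0

0


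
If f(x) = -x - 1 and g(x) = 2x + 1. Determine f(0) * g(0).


f(0) = -1
g(0) = 1
Product = -1

-1


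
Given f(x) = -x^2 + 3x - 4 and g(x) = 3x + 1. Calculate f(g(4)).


g(4) = 13
f(13) = (-1)*(13)^2 + 3*(13) - 4 = -134

-134


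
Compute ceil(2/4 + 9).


2/4 = 0.5
0.5 + 9 = 9.5
ceil(9.5) = 10

10


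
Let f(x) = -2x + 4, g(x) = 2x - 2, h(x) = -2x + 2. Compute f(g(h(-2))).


h(-2) = 6
g(6) = 10
f(10) = -16

-16


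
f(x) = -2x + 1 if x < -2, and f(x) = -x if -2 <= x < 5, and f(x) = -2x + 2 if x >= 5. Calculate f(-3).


-3 satisfies x < -2
f(-3) = 7

7


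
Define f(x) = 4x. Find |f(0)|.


f(0) = 0
|0| = 0

0


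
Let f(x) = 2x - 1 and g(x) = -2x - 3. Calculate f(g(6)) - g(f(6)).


-6


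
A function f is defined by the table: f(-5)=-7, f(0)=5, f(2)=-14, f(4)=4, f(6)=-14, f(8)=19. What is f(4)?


Reading from the table at x = 4

4


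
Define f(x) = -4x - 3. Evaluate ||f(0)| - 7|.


f(0) = -3
|-3| = 3
|3 - 7| = 4

4


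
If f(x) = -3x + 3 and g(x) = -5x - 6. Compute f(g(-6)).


g(-6) = 24
f(24) = -69

-69


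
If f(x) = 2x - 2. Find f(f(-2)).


f(-2) = -6
f(-6) = -14

-14


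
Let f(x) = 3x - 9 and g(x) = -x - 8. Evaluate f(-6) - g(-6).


-25


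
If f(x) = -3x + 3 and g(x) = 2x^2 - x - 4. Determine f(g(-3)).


g(-3) = 17
f(17) = -48

-48


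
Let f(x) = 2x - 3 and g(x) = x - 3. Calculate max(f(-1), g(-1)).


f(-1) = -5
g(-1) = -4
max = -4

-4


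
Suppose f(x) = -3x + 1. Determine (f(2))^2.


f(2) = -5
(-5)^2 = 25

25


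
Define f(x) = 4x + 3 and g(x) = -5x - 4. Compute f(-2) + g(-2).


f(-2) = -5
g(-2) = 6
Sum = 1

1


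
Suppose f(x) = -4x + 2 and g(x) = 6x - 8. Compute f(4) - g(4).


f(4) = -14
g(4) = 16
Difference = -30

-30


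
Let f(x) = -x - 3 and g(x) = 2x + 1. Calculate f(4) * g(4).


f(4) = -7
g(4) = 9
Product = -63

-63


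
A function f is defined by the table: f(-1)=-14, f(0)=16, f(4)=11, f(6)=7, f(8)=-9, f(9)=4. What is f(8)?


Reading from the table at x = 8

-9


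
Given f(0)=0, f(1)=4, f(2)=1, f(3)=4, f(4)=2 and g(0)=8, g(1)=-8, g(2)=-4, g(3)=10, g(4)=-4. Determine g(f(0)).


f(0) = 0
g(0) = 8

8


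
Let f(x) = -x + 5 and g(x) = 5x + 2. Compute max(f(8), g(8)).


42


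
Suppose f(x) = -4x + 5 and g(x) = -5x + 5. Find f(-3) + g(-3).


f(-3) = 17
g(-3) = 20
Sum = 37

37


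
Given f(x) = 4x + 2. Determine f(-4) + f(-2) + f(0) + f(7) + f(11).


f(-4) = -14
f(-2) = -6
f(0) = 2
f(7) = 30
f(11) = 46
Sum = 58

58


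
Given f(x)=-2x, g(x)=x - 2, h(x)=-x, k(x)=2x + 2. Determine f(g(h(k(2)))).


k(2) = 6
h(6) = -6
g(-6) = -8
f(-8) = 16

16


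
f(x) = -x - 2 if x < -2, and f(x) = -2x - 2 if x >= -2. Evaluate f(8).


8 satisfies x >= -2
f(8) = -18

-18


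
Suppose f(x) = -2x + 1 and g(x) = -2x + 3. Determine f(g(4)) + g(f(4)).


f(g(4)) = 11
g(f(4)) = 17
Sum = 28

28


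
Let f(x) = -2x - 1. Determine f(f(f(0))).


f(0) = -1
f(-1) = 1
f(1) = -3

-3


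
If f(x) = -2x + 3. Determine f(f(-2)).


f(-2) = 7
f(7) = -11

-11


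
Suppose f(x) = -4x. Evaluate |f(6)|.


f(6) = -24
|-24| = 24

24


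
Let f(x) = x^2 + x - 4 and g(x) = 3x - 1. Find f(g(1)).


g(1) = 2
f(2) = 1*(2)^2 + 1*(2) - 4 = 2

2


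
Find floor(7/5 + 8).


7/5 = 1.4
1.4 + 8 = 9.4
floor(9.4) = 9

9


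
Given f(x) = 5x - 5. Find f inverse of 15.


Solve 5x - 5 = 15
x = (15 + 5) / 5 = 4

4


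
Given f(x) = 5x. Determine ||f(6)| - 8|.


f(6) = 30
|30| = 30
|30 - 8| = 22

22


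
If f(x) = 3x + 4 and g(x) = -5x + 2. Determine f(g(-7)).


g(-7) = 37
f(37) = 115

115


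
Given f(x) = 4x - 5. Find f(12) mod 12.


7


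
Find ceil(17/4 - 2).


17/4 = 4.25
4.25 - 2 = 2.25
ceil(2.25) = 3

3


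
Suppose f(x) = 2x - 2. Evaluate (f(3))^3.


64


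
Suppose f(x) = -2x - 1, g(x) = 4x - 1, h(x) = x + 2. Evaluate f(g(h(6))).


h(6) = 8
g(8) = 31
f(31) = -63

-63


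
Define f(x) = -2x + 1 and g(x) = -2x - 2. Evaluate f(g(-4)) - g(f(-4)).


f(g(-4)) = -11
g(f(-4)) = -20
Difference = 9

9


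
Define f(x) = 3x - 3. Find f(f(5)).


f(5) = 12
f(12) = 33

33


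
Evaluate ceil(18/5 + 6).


18/5 = 3.6
3.6 + 6 = 9.6
ceil(9.6) = 10

10


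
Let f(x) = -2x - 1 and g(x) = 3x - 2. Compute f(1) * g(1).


f(1) = -3
g(1) = 1
Product = -3

-3


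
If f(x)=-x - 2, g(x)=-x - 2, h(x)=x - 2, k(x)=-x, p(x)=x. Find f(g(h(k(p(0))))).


p(0) = 0
k(0) = 0
h(0) = -2
g(-2) = 0
f(0) = -2

-2


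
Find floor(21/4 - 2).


21/4 = 5.25
5.25 - 2 = 3.25
floor(3.25) = 3

3


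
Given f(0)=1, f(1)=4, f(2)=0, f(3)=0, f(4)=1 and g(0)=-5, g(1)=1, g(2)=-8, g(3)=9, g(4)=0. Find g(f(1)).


f(1) = 4
g(4) = 0

0


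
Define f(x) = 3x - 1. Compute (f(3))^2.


f(3) = 8
(8)^2 = 64

64


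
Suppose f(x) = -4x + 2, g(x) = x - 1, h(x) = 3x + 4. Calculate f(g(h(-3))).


h(-3) = -5
g(-5) = -6
f(-6) = 26

26


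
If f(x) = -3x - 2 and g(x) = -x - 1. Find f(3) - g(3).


f(3) = -11
g(3) = -4
Difference = -7

-7


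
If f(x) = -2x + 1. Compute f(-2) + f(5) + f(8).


f(-2) = 5
f(5) = -9
f(8) = -15
Sum = -19

-19


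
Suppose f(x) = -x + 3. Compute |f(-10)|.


f(-10) = 13
|13| = 13

13


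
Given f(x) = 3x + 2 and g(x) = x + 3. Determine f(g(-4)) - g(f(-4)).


f(g(-4)) = -1
g(f(-4)) = -7
Difference = 6

6


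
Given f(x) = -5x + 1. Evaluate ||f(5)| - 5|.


19


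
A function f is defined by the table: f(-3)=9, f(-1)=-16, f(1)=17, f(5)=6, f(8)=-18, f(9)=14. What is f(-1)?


Reading from the table at x = -1

-16


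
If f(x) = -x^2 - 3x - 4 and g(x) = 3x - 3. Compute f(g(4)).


g(4) = 9
f(9) = (-1)*(9)^2 - 3*(9) - 4 = -112

-112


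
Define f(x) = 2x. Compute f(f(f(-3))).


f(-3) = -6
f(-6) = -12
f(-12) = -24

-24


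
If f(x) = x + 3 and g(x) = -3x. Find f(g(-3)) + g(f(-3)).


f(g(-3)) = 12
g(f(-3)) = 0
Sum = 12

12


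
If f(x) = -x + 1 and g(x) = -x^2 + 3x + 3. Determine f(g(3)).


-2


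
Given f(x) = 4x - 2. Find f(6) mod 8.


6


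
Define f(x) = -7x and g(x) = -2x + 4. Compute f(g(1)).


-14


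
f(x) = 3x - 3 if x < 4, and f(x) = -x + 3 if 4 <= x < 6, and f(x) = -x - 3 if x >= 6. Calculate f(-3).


-3 satisfies x < 4
f(-3) = -12

-12


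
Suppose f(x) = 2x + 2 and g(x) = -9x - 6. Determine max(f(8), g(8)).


f(8) = 18
g(8) = -78
max = 18

18


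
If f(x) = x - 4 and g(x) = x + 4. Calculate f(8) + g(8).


f(8) = 4
g(8) = 12
Sum = 16

16


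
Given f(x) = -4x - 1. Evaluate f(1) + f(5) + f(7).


f(1) = -5
f(5) = -21
f(7) = -29
Sum = -55

-55


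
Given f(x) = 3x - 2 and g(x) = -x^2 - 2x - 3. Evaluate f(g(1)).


g(1) = -6
f(-6) = -20

-20


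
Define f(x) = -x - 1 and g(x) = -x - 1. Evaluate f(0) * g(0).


f(0) = -1
g(0) = -1
Product = 1

1


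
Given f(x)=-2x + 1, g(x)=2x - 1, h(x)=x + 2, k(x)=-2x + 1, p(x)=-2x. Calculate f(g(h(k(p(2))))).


-41


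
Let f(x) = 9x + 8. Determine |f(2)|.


f(2) = 26
|26| = 26

26


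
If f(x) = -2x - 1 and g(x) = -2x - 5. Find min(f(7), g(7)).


f(7) = -15
g(7) = -19
min = -19

-19


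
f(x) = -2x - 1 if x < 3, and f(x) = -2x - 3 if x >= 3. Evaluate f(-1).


-1 satisfies x < 3
f(-1) = 1

1


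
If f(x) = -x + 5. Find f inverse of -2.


Solve -x + 5 = -2
x = (-2 - 5) / (-1) = 7

7


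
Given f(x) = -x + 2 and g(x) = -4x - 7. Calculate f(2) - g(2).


f(2) = 0
g(2) = -15
Difference = 15

15


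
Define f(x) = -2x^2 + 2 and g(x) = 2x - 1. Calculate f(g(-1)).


-16


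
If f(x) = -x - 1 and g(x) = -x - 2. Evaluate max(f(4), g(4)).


f(4) = -5
g(4) = -6
max = -5

-5


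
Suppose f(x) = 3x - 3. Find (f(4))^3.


f(4) = 9
(9)^3 = 729

729


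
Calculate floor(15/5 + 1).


15/5 = 3
3 + 1 = 4
floor(4) = 4

4


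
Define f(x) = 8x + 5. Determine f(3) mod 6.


f(3) = 29
29 mod 6 = 5

5


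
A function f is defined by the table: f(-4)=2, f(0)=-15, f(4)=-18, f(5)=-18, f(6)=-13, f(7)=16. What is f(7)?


Reading from the table at x = 7

16


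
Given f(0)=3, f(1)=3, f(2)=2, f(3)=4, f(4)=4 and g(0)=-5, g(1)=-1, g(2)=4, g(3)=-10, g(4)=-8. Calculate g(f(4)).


f(4) = 4
g(4) = -8

-8


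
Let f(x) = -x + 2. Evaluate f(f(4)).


4


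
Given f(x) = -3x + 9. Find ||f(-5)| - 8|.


16


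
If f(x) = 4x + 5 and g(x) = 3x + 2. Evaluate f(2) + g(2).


f(2) = 13
g(2) = 8
Sum = 21

21


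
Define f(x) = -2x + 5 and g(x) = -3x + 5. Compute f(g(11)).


g(11) = -28
f(-28) = 61

61


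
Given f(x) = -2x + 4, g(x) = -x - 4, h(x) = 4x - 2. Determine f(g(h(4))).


h(4) = 14
g(14) = -18
f(-18) = 40

40


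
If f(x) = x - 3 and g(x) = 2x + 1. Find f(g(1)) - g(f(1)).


f(g(1)) = 0
g(f(1)) = -3
Difference = 3

3


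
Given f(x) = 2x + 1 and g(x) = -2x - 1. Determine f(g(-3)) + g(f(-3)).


f(g(-3)) = 11
g(f(-3)) = 9
Sum = 20

20


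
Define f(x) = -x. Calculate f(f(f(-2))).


f(-2) = 2
f(2) = -2
f(-2) = 2

2


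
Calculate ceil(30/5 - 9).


-3


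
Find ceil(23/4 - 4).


23/4 = 5.75
5.75 - 4 = 1.75
ceil(1.75) = 2

2


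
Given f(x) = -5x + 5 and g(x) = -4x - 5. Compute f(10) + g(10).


f(10) = -45
g(10) = -45
Sum = -90

-90


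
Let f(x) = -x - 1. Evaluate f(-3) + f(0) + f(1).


-1


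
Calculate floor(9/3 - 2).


1


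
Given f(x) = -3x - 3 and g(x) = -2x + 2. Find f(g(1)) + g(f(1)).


f(g(1)) = -3
g(f(1)) = 14
Sum = 11

11


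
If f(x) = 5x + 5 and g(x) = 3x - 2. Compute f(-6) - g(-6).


-5


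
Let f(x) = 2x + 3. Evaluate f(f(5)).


29


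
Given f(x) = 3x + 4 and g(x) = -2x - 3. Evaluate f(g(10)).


g(10) = -23
f(-23) = -65

-65


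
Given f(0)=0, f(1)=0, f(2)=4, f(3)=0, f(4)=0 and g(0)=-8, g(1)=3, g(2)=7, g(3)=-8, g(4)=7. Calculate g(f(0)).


-8


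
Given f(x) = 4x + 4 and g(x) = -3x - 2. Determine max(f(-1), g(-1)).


f(-1) = 0
g(-1) = 1
max = 1

1


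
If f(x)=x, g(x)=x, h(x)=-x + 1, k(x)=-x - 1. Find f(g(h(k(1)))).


k(1) = -2
h(-2) = 3
g(3) = 3
f(3) = 3

3


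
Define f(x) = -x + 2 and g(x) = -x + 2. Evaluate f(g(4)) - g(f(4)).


f(g(4)) = 4
g(f(4)) = 4
Difference = 0

0


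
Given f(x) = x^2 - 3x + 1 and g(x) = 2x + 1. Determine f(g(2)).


g(2) = 5
f(5) = 1*(5)^2 - 3*(5) + 1 = 11

11


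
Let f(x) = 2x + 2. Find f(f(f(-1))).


6


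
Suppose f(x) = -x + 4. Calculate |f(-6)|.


f(-6) = 10
|10| = 10

10


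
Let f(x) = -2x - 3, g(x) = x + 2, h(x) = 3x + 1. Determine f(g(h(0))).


h(0) = 1
g(1) = 3
f(3) = -9

-9


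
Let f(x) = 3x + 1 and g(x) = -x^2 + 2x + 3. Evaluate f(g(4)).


-14


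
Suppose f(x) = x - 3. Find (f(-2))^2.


f(-2) = -5
(-5)^2 = 25

25


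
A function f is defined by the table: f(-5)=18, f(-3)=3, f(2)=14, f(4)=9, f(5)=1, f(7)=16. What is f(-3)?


Reading from the table at x = -3

3


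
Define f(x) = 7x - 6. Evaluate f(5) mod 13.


f(5) = 29
29 mod 13 = 3

3


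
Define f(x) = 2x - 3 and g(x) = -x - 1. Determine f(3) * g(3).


f(3) = 3
g(3) = -4
Product = -12

-12


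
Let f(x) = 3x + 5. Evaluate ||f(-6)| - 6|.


f(-6) = -13
|-13| = 13
|13 - 6| = 7

7


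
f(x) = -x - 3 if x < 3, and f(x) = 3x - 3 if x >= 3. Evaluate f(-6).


-6 satisfies x < 3
f(-6) = 3

3


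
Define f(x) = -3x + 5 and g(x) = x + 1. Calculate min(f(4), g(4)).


f(4) = -7
g(4) = 5
min = -7

-7


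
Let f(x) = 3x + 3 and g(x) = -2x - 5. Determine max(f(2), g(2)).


f(2) = 9
g(2) = -9
max = 9

9


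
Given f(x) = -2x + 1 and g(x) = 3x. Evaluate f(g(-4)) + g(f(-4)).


f(g(-4)) = 25
g(f(-4)) = 27
Sum = 52

52


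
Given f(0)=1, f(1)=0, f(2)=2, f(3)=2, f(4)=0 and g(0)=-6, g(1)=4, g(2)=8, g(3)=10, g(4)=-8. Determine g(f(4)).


-6


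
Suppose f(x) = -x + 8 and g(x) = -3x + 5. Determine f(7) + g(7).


f(7) = 1
g(7) = -16
Sum = -15

-15


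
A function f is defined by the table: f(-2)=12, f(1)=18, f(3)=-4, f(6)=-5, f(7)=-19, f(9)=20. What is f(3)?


Reading from the table at x = 3

-4


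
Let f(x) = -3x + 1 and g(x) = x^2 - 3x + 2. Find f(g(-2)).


g(-2) = 12
f(12) = -35

-35


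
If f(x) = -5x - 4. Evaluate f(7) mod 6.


f(7) = -39
-39 mod 6 = 3

3


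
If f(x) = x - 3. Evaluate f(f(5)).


f(5) = 2
f(2) = -1

-1


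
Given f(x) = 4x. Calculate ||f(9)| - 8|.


f(9) = 36
|36| = 36
|36 - 8| = 28

28


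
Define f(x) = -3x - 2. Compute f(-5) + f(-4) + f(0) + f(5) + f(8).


f(-5) = 13
f(-4) = 10
f(0) = -2
f(5) = -17
f(8) = -26
Sum = -22

-22


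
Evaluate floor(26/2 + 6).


19


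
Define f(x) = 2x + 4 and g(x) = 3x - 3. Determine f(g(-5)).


g(-5) = -18
f(-18) = -32

-32


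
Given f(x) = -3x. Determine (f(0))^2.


f(0) = 0
(0)^2 = 0

0


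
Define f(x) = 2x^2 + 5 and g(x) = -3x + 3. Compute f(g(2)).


23


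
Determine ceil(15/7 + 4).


15/7 = 2.1429
2.1429 + 4 = 6.1429
ceil(6.1429) = 7

7


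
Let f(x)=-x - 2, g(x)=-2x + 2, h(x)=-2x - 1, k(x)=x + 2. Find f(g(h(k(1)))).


k(1) = 3
h(3) = -7
g(-7) = 16
f(16) = -18

-18


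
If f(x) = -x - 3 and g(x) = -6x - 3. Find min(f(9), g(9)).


f(9) = -12
g(9) = -57
min = -57

-57


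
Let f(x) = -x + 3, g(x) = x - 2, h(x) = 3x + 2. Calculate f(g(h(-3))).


h(-3) = -7
g(-7) = -9
f(-9) = 12

12


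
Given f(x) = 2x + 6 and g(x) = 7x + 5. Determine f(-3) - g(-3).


f(-3) = 0
g(-3) = -16
Difference = 16

16


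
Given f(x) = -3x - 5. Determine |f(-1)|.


f(-1) = -2
|-2| = 2

2


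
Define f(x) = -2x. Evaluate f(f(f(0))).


0


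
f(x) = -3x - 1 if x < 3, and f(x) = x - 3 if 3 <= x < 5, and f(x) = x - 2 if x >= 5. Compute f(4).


4 satisfies 3 <= x < 5
f(4) = 1

1


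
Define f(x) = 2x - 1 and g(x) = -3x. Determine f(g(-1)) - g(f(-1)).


f(g(-1)) = 5
g(f(-1)) = 9
Difference = -4

-4


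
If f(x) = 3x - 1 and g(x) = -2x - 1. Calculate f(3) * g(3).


f(3) = 8
g(3) = -7
Product = -56

-56


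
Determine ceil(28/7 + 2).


6


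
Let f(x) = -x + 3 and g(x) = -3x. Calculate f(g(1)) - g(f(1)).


f(g(1)) = 6
g(f(1)) = -6
Difference = 12

12


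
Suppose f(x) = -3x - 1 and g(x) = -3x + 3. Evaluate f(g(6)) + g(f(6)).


f(g(6)) = 44
g(f(6)) = 60
Sum = 104

104
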